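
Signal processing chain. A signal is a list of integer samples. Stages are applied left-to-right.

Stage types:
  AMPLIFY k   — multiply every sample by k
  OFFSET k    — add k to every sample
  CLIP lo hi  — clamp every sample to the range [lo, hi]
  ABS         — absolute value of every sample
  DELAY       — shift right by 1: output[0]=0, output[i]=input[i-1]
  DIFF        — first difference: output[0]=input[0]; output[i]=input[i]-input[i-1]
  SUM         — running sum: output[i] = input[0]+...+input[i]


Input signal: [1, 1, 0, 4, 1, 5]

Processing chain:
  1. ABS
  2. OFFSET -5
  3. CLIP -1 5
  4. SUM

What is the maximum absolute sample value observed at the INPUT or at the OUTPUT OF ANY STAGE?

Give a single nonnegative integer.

Answer: 5

Derivation:
Input: [1, 1, 0, 4, 1, 5] (max |s|=5)
Stage 1 (ABS): |1|=1, |1|=1, |0|=0, |4|=4, |1|=1, |5|=5 -> [1, 1, 0, 4, 1, 5] (max |s|=5)
Stage 2 (OFFSET -5): 1+-5=-4, 1+-5=-4, 0+-5=-5, 4+-5=-1, 1+-5=-4, 5+-5=0 -> [-4, -4, -5, -1, -4, 0] (max |s|=5)
Stage 3 (CLIP -1 5): clip(-4,-1,5)=-1, clip(-4,-1,5)=-1, clip(-5,-1,5)=-1, clip(-1,-1,5)=-1, clip(-4,-1,5)=-1, clip(0,-1,5)=0 -> [-1, -1, -1, -1, -1, 0] (max |s|=1)
Stage 4 (SUM): sum[0..0]=-1, sum[0..1]=-2, sum[0..2]=-3, sum[0..3]=-4, sum[0..4]=-5, sum[0..5]=-5 -> [-1, -2, -3, -4, -5, -5] (max |s|=5)
Overall max amplitude: 5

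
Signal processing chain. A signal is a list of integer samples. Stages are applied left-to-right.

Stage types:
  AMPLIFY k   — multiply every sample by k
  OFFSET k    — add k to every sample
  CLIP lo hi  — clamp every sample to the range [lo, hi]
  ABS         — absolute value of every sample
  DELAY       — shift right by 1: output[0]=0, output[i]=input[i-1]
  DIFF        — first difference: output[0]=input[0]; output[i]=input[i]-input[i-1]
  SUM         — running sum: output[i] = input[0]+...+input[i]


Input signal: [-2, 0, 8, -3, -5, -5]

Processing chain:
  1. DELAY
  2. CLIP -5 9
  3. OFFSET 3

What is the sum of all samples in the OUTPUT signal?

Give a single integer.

Input: [-2, 0, 8, -3, -5, -5]
Stage 1 (DELAY): [0, -2, 0, 8, -3, -5] = [0, -2, 0, 8, -3, -5] -> [0, -2, 0, 8, -3, -5]
Stage 2 (CLIP -5 9): clip(0,-5,9)=0, clip(-2,-5,9)=-2, clip(0,-5,9)=0, clip(8,-5,9)=8, clip(-3,-5,9)=-3, clip(-5,-5,9)=-5 -> [0, -2, 0, 8, -3, -5]
Stage 3 (OFFSET 3): 0+3=3, -2+3=1, 0+3=3, 8+3=11, -3+3=0, -5+3=-2 -> [3, 1, 3, 11, 0, -2]
Output sum: 16

Answer: 16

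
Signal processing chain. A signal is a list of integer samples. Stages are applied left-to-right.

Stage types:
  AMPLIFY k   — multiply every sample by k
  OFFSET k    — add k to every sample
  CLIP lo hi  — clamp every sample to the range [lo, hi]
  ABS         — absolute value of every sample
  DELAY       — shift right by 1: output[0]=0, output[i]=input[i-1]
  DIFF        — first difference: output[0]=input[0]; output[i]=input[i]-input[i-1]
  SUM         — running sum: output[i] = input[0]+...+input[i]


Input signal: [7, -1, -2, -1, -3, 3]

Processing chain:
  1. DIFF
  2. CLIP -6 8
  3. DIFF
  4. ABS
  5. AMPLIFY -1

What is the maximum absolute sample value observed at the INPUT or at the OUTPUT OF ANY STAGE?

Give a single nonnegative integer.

Answer: 13

Derivation:
Input: [7, -1, -2, -1, -3, 3] (max |s|=7)
Stage 1 (DIFF): s[0]=7, -1-7=-8, -2--1=-1, -1--2=1, -3--1=-2, 3--3=6 -> [7, -8, -1, 1, -2, 6] (max |s|=8)
Stage 2 (CLIP -6 8): clip(7,-6,8)=7, clip(-8,-6,8)=-6, clip(-1,-6,8)=-1, clip(1,-6,8)=1, clip(-2,-6,8)=-2, clip(6,-6,8)=6 -> [7, -6, -1, 1, -2, 6] (max |s|=7)
Stage 3 (DIFF): s[0]=7, -6-7=-13, -1--6=5, 1--1=2, -2-1=-3, 6--2=8 -> [7, -13, 5, 2, -3, 8] (max |s|=13)
Stage 4 (ABS): |7|=7, |-13|=13, |5|=5, |2|=2, |-3|=3, |8|=8 -> [7, 13, 5, 2, 3, 8] (max |s|=13)
Stage 5 (AMPLIFY -1): 7*-1=-7, 13*-1=-13, 5*-1=-5, 2*-1=-2, 3*-1=-3, 8*-1=-8 -> [-7, -13, -5, -2, -3, -8] (max |s|=13)
Overall max amplitude: 13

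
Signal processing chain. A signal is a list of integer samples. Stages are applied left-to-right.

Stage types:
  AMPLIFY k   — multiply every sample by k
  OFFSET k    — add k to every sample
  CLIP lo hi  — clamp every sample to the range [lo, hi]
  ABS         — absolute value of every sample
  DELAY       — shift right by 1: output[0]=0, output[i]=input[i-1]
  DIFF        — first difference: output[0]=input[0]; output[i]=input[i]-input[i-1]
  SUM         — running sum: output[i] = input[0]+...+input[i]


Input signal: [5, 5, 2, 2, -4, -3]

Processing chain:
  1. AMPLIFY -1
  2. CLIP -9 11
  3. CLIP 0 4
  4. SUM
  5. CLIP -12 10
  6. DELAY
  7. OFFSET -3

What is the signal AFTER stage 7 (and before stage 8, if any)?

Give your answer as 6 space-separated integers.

Answer: -3 -3 -3 -3 -3 1

Derivation:
Input: [5, 5, 2, 2, -4, -3]
Stage 1 (AMPLIFY -1): 5*-1=-5, 5*-1=-5, 2*-1=-2, 2*-1=-2, -4*-1=4, -3*-1=3 -> [-5, -5, -2, -2, 4, 3]
Stage 2 (CLIP -9 11): clip(-5,-9,11)=-5, clip(-5,-9,11)=-5, clip(-2,-9,11)=-2, clip(-2,-9,11)=-2, clip(4,-9,11)=4, clip(3,-9,11)=3 -> [-5, -5, -2, -2, 4, 3]
Stage 3 (CLIP 0 4): clip(-5,0,4)=0, clip(-5,0,4)=0, clip(-2,0,4)=0, clip(-2,0,4)=0, clip(4,0,4)=4, clip(3,0,4)=3 -> [0, 0, 0, 0, 4, 3]
Stage 4 (SUM): sum[0..0]=0, sum[0..1]=0, sum[0..2]=0, sum[0..3]=0, sum[0..4]=4, sum[0..5]=7 -> [0, 0, 0, 0, 4, 7]
Stage 5 (CLIP -12 10): clip(0,-12,10)=0, clip(0,-12,10)=0, clip(0,-12,10)=0, clip(0,-12,10)=0, clip(4,-12,10)=4, clip(7,-12,10)=7 -> [0, 0, 0, 0, 4, 7]
Stage 6 (DELAY): [0, 0, 0, 0, 0, 4] = [0, 0, 0, 0, 0, 4] -> [0, 0, 0, 0, 0, 4]
Stage 7 (OFFSET -3): 0+-3=-3, 0+-3=-3, 0+-3=-3, 0+-3=-3, 0+-3=-3, 4+-3=1 -> [-3, -3, -3, -3, -3, 1]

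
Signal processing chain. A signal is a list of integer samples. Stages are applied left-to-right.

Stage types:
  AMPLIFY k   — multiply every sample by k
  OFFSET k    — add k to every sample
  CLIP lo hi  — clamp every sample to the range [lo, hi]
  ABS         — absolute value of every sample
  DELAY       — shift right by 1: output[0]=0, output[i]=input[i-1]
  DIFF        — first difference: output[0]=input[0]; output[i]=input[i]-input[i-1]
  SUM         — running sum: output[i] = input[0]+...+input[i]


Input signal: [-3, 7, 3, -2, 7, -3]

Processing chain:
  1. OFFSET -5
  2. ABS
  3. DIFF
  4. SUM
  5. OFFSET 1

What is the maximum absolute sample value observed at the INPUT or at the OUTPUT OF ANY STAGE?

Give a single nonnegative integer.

Input: [-3, 7, 3, -2, 7, -3] (max |s|=7)
Stage 1 (OFFSET -5): -3+-5=-8, 7+-5=2, 3+-5=-2, -2+-5=-7, 7+-5=2, -3+-5=-8 -> [-8, 2, -2, -7, 2, -8] (max |s|=8)
Stage 2 (ABS): |-8|=8, |2|=2, |-2|=2, |-7|=7, |2|=2, |-8|=8 -> [8, 2, 2, 7, 2, 8] (max |s|=8)
Stage 3 (DIFF): s[0]=8, 2-8=-6, 2-2=0, 7-2=5, 2-7=-5, 8-2=6 -> [8, -6, 0, 5, -5, 6] (max |s|=8)
Stage 4 (SUM): sum[0..0]=8, sum[0..1]=2, sum[0..2]=2, sum[0..3]=7, sum[0..4]=2, sum[0..5]=8 -> [8, 2, 2, 7, 2, 8] (max |s|=8)
Stage 5 (OFFSET 1): 8+1=9, 2+1=3, 2+1=3, 7+1=8, 2+1=3, 8+1=9 -> [9, 3, 3, 8, 3, 9] (max |s|=9)
Overall max amplitude: 9

Answer: 9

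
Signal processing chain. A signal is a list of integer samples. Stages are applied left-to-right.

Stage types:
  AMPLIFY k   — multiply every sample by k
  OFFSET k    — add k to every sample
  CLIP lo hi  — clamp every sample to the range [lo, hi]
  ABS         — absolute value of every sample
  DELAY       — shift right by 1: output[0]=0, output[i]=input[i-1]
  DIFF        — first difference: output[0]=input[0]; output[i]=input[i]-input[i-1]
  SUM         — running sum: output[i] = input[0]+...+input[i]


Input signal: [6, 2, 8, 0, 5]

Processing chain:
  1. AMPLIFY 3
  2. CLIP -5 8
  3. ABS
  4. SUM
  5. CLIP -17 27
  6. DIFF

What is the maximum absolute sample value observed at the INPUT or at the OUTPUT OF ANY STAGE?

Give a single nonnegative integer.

Input: [6, 2, 8, 0, 5] (max |s|=8)
Stage 1 (AMPLIFY 3): 6*3=18, 2*3=6, 8*3=24, 0*3=0, 5*3=15 -> [18, 6, 24, 0, 15] (max |s|=24)
Stage 2 (CLIP -5 8): clip(18,-5,8)=8, clip(6,-5,8)=6, clip(24,-5,8)=8, clip(0,-5,8)=0, clip(15,-5,8)=8 -> [8, 6, 8, 0, 8] (max |s|=8)
Stage 3 (ABS): |8|=8, |6|=6, |8|=8, |0|=0, |8|=8 -> [8, 6, 8, 0, 8] (max |s|=8)
Stage 4 (SUM): sum[0..0]=8, sum[0..1]=14, sum[0..2]=22, sum[0..3]=22, sum[0..4]=30 -> [8, 14, 22, 22, 30] (max |s|=30)
Stage 5 (CLIP -17 27): clip(8,-17,27)=8, clip(14,-17,27)=14, clip(22,-17,27)=22, clip(22,-17,27)=22, clip(30,-17,27)=27 -> [8, 14, 22, 22, 27] (max |s|=27)
Stage 6 (DIFF): s[0]=8, 14-8=6, 22-14=8, 22-22=0, 27-22=5 -> [8, 6, 8, 0, 5] (max |s|=8)
Overall max amplitude: 30

Answer: 30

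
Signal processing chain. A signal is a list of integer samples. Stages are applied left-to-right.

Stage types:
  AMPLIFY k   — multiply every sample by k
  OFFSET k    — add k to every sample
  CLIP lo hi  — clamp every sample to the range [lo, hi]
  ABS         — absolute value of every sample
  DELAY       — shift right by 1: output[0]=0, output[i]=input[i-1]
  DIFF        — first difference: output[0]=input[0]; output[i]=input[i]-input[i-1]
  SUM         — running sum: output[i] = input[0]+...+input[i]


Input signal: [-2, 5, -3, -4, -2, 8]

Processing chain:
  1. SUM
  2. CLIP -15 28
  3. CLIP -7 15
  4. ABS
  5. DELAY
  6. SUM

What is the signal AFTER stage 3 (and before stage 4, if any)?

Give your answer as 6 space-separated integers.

Answer: -2 3 0 -4 -6 2

Derivation:
Input: [-2, 5, -3, -4, -2, 8]
Stage 1 (SUM): sum[0..0]=-2, sum[0..1]=3, sum[0..2]=0, sum[0..3]=-4, sum[0..4]=-6, sum[0..5]=2 -> [-2, 3, 0, -4, -6, 2]
Stage 2 (CLIP -15 28): clip(-2,-15,28)=-2, clip(3,-15,28)=3, clip(0,-15,28)=0, clip(-4,-15,28)=-4, clip(-6,-15,28)=-6, clip(2,-15,28)=2 -> [-2, 3, 0, -4, -6, 2]
Stage 3 (CLIP -7 15): clip(-2,-7,15)=-2, clip(3,-7,15)=3, clip(0,-7,15)=0, clip(-4,-7,15)=-4, clip(-6,-7,15)=-6, clip(2,-7,15)=2 -> [-2, 3, 0, -4, -6, 2]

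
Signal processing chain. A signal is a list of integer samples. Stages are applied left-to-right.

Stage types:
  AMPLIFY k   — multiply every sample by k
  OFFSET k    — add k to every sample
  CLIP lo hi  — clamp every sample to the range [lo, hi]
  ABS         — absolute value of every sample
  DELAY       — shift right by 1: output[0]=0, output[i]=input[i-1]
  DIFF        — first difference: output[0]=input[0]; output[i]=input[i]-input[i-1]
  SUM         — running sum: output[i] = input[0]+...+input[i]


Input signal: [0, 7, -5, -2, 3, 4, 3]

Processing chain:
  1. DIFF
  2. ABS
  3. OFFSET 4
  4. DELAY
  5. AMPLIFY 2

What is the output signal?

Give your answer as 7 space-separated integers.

Answer: 0 8 22 32 14 18 10

Derivation:
Input: [0, 7, -5, -2, 3, 4, 3]
Stage 1 (DIFF): s[0]=0, 7-0=7, -5-7=-12, -2--5=3, 3--2=5, 4-3=1, 3-4=-1 -> [0, 7, -12, 3, 5, 1, -1]
Stage 2 (ABS): |0|=0, |7|=7, |-12|=12, |3|=3, |5|=5, |1|=1, |-1|=1 -> [0, 7, 12, 3, 5, 1, 1]
Stage 3 (OFFSET 4): 0+4=4, 7+4=11, 12+4=16, 3+4=7, 5+4=9, 1+4=5, 1+4=5 -> [4, 11, 16, 7, 9, 5, 5]
Stage 4 (DELAY): [0, 4, 11, 16, 7, 9, 5] = [0, 4, 11, 16, 7, 9, 5] -> [0, 4, 11, 16, 7, 9, 5]
Stage 5 (AMPLIFY 2): 0*2=0, 4*2=8, 11*2=22, 16*2=32, 7*2=14, 9*2=18, 5*2=10 -> [0, 8, 22, 32, 14, 18, 10]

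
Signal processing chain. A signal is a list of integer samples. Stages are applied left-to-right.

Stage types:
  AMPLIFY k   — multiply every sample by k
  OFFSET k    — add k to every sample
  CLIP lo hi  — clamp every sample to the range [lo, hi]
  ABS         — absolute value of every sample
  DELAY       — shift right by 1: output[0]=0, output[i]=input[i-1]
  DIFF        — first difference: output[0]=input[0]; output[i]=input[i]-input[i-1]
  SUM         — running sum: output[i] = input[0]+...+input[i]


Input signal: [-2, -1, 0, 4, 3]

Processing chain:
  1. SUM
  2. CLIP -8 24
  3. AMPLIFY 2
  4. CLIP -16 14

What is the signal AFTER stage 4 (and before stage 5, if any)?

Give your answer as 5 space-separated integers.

Input: [-2, -1, 0, 4, 3]
Stage 1 (SUM): sum[0..0]=-2, sum[0..1]=-3, sum[0..2]=-3, sum[0..3]=1, sum[0..4]=4 -> [-2, -3, -3, 1, 4]
Stage 2 (CLIP -8 24): clip(-2,-8,24)=-2, clip(-3,-8,24)=-3, clip(-3,-8,24)=-3, clip(1,-8,24)=1, clip(4,-8,24)=4 -> [-2, -3, -3, 1, 4]
Stage 3 (AMPLIFY 2): -2*2=-4, -3*2=-6, -3*2=-6, 1*2=2, 4*2=8 -> [-4, -6, -6, 2, 8]
Stage 4 (CLIP -16 14): clip(-4,-16,14)=-4, clip(-6,-16,14)=-6, clip(-6,-16,14)=-6, clip(2,-16,14)=2, clip(8,-16,14)=8 -> [-4, -6, -6, 2, 8]

Answer: -4 -6 -6 2 8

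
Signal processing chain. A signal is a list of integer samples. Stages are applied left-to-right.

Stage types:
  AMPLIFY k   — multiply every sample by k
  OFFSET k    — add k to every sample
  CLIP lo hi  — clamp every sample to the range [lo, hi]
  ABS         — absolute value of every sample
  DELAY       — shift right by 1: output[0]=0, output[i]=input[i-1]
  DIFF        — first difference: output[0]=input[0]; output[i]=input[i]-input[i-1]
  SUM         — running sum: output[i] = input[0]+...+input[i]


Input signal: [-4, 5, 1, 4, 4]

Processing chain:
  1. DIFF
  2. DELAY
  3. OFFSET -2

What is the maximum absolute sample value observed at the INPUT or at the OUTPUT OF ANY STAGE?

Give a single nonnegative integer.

Input: [-4, 5, 1, 4, 4] (max |s|=5)
Stage 1 (DIFF): s[0]=-4, 5--4=9, 1-5=-4, 4-1=3, 4-4=0 -> [-4, 9, -4, 3, 0] (max |s|=9)
Stage 2 (DELAY): [0, -4, 9, -4, 3] = [0, -4, 9, -4, 3] -> [0, -4, 9, -4, 3] (max |s|=9)
Stage 3 (OFFSET -2): 0+-2=-2, -4+-2=-6, 9+-2=7, -4+-2=-6, 3+-2=1 -> [-2, -6, 7, -6, 1] (max |s|=7)
Overall max amplitude: 9

Answer: 9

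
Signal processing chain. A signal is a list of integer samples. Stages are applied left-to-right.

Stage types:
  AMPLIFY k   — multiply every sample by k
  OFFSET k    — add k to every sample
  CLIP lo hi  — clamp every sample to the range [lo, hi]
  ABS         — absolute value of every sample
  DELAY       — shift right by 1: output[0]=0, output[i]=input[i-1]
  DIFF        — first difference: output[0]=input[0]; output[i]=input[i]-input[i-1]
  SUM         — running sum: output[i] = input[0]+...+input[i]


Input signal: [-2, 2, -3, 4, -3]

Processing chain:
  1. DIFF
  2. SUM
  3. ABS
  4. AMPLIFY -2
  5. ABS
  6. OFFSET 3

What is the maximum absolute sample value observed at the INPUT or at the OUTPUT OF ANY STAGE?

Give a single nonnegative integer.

Answer: 11

Derivation:
Input: [-2, 2, -3, 4, -3] (max |s|=4)
Stage 1 (DIFF): s[0]=-2, 2--2=4, -3-2=-5, 4--3=7, -3-4=-7 -> [-2, 4, -5, 7, -7] (max |s|=7)
Stage 2 (SUM): sum[0..0]=-2, sum[0..1]=2, sum[0..2]=-3, sum[0..3]=4, sum[0..4]=-3 -> [-2, 2, -3, 4, -3] (max |s|=4)
Stage 3 (ABS): |-2|=2, |2|=2, |-3|=3, |4|=4, |-3|=3 -> [2, 2, 3, 4, 3] (max |s|=4)
Stage 4 (AMPLIFY -2): 2*-2=-4, 2*-2=-4, 3*-2=-6, 4*-2=-8, 3*-2=-6 -> [-4, -4, -6, -8, -6] (max |s|=8)
Stage 5 (ABS): |-4|=4, |-4|=4, |-6|=6, |-8|=8, |-6|=6 -> [4, 4, 6, 8, 6] (max |s|=8)
Stage 6 (OFFSET 3): 4+3=7, 4+3=7, 6+3=9, 8+3=11, 6+3=9 -> [7, 7, 9, 11, 9] (max |s|=11)
Overall max amplitude: 11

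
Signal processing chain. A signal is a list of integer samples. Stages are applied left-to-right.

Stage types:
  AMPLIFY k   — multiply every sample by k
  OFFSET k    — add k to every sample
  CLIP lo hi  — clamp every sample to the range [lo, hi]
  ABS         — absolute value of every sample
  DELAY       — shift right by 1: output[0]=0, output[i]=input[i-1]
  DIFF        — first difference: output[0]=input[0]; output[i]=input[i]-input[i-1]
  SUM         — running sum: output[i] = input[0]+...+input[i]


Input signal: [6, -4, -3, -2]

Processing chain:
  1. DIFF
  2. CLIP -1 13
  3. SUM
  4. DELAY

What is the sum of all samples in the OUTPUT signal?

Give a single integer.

Input: [6, -4, -3, -2]
Stage 1 (DIFF): s[0]=6, -4-6=-10, -3--4=1, -2--3=1 -> [6, -10, 1, 1]
Stage 2 (CLIP -1 13): clip(6,-1,13)=6, clip(-10,-1,13)=-1, clip(1,-1,13)=1, clip(1,-1,13)=1 -> [6, -1, 1, 1]
Stage 3 (SUM): sum[0..0]=6, sum[0..1]=5, sum[0..2]=6, sum[0..3]=7 -> [6, 5, 6, 7]
Stage 4 (DELAY): [0, 6, 5, 6] = [0, 6, 5, 6] -> [0, 6, 5, 6]
Output sum: 17

Answer: 17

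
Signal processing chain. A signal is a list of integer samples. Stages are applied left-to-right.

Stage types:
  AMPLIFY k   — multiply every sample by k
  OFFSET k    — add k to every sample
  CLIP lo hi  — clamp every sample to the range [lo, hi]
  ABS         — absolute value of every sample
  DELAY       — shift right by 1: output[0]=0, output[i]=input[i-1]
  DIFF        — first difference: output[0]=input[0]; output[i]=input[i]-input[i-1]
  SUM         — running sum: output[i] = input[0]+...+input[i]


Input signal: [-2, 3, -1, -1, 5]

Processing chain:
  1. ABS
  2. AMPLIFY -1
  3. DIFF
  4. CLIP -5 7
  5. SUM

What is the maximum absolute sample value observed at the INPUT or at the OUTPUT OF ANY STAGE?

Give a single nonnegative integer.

Answer: 5

Derivation:
Input: [-2, 3, -1, -1, 5] (max |s|=5)
Stage 1 (ABS): |-2|=2, |3|=3, |-1|=1, |-1|=1, |5|=5 -> [2, 3, 1, 1, 5] (max |s|=5)
Stage 2 (AMPLIFY -1): 2*-1=-2, 3*-1=-3, 1*-1=-1, 1*-1=-1, 5*-1=-5 -> [-2, -3, -1, -1, -5] (max |s|=5)
Stage 3 (DIFF): s[0]=-2, -3--2=-1, -1--3=2, -1--1=0, -5--1=-4 -> [-2, -1, 2, 0, -4] (max |s|=4)
Stage 4 (CLIP -5 7): clip(-2,-5,7)=-2, clip(-1,-5,7)=-1, clip(2,-5,7)=2, clip(0,-5,7)=0, clip(-4,-5,7)=-4 -> [-2, -1, 2, 0, -4] (max |s|=4)
Stage 5 (SUM): sum[0..0]=-2, sum[0..1]=-3, sum[0..2]=-1, sum[0..3]=-1, sum[0..4]=-5 -> [-2, -3, -1, -1, -5] (max |s|=5)
Overall max amplitude: 5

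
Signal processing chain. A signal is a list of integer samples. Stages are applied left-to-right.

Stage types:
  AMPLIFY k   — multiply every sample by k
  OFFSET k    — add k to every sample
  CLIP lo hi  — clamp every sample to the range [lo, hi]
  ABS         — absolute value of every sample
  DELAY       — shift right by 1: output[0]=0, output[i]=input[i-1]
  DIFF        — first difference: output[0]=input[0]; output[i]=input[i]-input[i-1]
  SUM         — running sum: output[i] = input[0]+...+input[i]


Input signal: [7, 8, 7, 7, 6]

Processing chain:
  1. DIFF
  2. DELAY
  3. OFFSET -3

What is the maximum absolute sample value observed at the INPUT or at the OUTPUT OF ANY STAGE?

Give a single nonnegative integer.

Input: [7, 8, 7, 7, 6] (max |s|=8)
Stage 1 (DIFF): s[0]=7, 8-7=1, 7-8=-1, 7-7=0, 6-7=-1 -> [7, 1, -1, 0, -1] (max |s|=7)
Stage 2 (DELAY): [0, 7, 1, -1, 0] = [0, 7, 1, -1, 0] -> [0, 7, 1, -1, 0] (max |s|=7)
Stage 3 (OFFSET -3): 0+-3=-3, 7+-3=4, 1+-3=-2, -1+-3=-4, 0+-3=-3 -> [-3, 4, -2, -4, -3] (max |s|=4)
Overall max amplitude: 8

Answer: 8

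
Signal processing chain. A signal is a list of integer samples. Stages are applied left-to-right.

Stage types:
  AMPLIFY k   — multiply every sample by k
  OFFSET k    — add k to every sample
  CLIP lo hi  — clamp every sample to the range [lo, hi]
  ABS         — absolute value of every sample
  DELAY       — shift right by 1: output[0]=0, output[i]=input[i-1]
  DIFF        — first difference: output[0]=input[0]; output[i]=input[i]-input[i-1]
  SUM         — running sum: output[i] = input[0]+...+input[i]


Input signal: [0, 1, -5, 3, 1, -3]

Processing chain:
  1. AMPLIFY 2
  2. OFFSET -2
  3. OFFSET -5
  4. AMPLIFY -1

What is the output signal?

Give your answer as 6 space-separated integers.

Answer: 7 5 17 1 5 13

Derivation:
Input: [0, 1, -5, 3, 1, -3]
Stage 1 (AMPLIFY 2): 0*2=0, 1*2=2, -5*2=-10, 3*2=6, 1*2=2, -3*2=-6 -> [0, 2, -10, 6, 2, -6]
Stage 2 (OFFSET -2): 0+-2=-2, 2+-2=0, -10+-2=-12, 6+-2=4, 2+-2=0, -6+-2=-8 -> [-2, 0, -12, 4, 0, -8]
Stage 3 (OFFSET -5): -2+-5=-7, 0+-5=-5, -12+-5=-17, 4+-5=-1, 0+-5=-5, -8+-5=-13 -> [-7, -5, -17, -1, -5, -13]
Stage 4 (AMPLIFY -1): -7*-1=7, -5*-1=5, -17*-1=17, -1*-1=1, -5*-1=5, -13*-1=13 -> [7, 5, 17, 1, 5, 13]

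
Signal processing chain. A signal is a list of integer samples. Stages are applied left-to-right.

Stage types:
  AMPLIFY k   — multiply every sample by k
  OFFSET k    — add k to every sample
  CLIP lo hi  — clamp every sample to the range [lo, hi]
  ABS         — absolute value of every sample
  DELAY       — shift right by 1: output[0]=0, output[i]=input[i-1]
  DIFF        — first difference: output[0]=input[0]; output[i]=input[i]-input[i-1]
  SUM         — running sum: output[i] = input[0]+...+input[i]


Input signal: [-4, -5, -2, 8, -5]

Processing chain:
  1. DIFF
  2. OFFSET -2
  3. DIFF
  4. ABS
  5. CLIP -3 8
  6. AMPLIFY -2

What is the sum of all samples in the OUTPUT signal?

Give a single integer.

Input: [-4, -5, -2, 8, -5]
Stage 1 (DIFF): s[0]=-4, -5--4=-1, -2--5=3, 8--2=10, -5-8=-13 -> [-4, -1, 3, 10, -13]
Stage 2 (OFFSET -2): -4+-2=-6, -1+-2=-3, 3+-2=1, 10+-2=8, -13+-2=-15 -> [-6, -3, 1, 8, -15]
Stage 3 (DIFF): s[0]=-6, -3--6=3, 1--3=4, 8-1=7, -15-8=-23 -> [-6, 3, 4, 7, -23]
Stage 4 (ABS): |-6|=6, |3|=3, |4|=4, |7|=7, |-23|=23 -> [6, 3, 4, 7, 23]
Stage 5 (CLIP -3 8): clip(6,-3,8)=6, clip(3,-3,8)=3, clip(4,-3,8)=4, clip(7,-3,8)=7, clip(23,-3,8)=8 -> [6, 3, 4, 7, 8]
Stage 6 (AMPLIFY -2): 6*-2=-12, 3*-2=-6, 4*-2=-8, 7*-2=-14, 8*-2=-16 -> [-12, -6, -8, -14, -16]
Output sum: -56

Answer: -56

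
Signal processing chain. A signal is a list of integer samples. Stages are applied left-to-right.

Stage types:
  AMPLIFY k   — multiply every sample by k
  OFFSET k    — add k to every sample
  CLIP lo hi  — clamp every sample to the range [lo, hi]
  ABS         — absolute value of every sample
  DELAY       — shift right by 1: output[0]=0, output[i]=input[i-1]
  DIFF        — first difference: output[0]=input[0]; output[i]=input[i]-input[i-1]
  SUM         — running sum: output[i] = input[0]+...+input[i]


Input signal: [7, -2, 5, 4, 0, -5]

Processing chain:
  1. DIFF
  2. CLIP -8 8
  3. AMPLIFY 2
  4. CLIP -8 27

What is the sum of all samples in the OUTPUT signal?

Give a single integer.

Answer: 2

Derivation:
Input: [7, -2, 5, 4, 0, -5]
Stage 1 (DIFF): s[0]=7, -2-7=-9, 5--2=7, 4-5=-1, 0-4=-4, -5-0=-5 -> [7, -9, 7, -1, -4, -5]
Stage 2 (CLIP -8 8): clip(7,-8,8)=7, clip(-9,-8,8)=-8, clip(7,-8,8)=7, clip(-1,-8,8)=-1, clip(-4,-8,8)=-4, clip(-5,-8,8)=-5 -> [7, -8, 7, -1, -4, -5]
Stage 3 (AMPLIFY 2): 7*2=14, -8*2=-16, 7*2=14, -1*2=-2, -4*2=-8, -5*2=-10 -> [14, -16, 14, -2, -8, -10]
Stage 4 (CLIP -8 27): clip(14,-8,27)=14, clip(-16,-8,27)=-8, clip(14,-8,27)=14, clip(-2,-8,27)=-2, clip(-8,-8,27)=-8, clip(-10,-8,27)=-8 -> [14, -8, 14, -2, -8, -8]
Output sum: 2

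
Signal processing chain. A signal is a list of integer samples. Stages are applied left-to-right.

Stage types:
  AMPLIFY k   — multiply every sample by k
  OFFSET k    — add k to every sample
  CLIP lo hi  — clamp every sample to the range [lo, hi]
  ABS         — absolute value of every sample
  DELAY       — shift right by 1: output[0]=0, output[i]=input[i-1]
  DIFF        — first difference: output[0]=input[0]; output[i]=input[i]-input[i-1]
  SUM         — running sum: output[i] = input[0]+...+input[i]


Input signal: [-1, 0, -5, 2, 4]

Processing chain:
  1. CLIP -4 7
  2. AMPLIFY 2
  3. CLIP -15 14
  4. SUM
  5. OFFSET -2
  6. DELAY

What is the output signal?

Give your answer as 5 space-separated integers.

Input: [-1, 0, -5, 2, 4]
Stage 1 (CLIP -4 7): clip(-1,-4,7)=-1, clip(0,-4,7)=0, clip(-5,-4,7)=-4, clip(2,-4,7)=2, clip(4,-4,7)=4 -> [-1, 0, -4, 2, 4]
Stage 2 (AMPLIFY 2): -1*2=-2, 0*2=0, -4*2=-8, 2*2=4, 4*2=8 -> [-2, 0, -8, 4, 8]
Stage 3 (CLIP -15 14): clip(-2,-15,14)=-2, clip(0,-15,14)=0, clip(-8,-15,14)=-8, clip(4,-15,14)=4, clip(8,-15,14)=8 -> [-2, 0, -8, 4, 8]
Stage 4 (SUM): sum[0..0]=-2, sum[0..1]=-2, sum[0..2]=-10, sum[0..3]=-6, sum[0..4]=2 -> [-2, -2, -10, -6, 2]
Stage 5 (OFFSET -2): -2+-2=-4, -2+-2=-4, -10+-2=-12, -6+-2=-8, 2+-2=0 -> [-4, -4, -12, -8, 0]
Stage 6 (DELAY): [0, -4, -4, -12, -8] = [0, -4, -4, -12, -8] -> [0, -4, -4, -12, -8]

Answer: 0 -4 -4 -12 -8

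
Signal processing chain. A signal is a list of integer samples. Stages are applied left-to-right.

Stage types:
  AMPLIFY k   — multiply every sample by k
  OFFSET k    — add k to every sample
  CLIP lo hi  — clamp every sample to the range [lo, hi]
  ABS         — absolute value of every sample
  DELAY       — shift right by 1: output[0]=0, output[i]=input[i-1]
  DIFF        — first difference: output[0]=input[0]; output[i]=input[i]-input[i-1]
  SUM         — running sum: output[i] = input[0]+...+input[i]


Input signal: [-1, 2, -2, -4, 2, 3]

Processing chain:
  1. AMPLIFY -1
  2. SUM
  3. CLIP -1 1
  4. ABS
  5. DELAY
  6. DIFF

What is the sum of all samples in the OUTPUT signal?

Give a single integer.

Answer: 1

Derivation:
Input: [-1, 2, -2, -4, 2, 3]
Stage 1 (AMPLIFY -1): -1*-1=1, 2*-1=-2, -2*-1=2, -4*-1=4, 2*-1=-2, 3*-1=-3 -> [1, -2, 2, 4, -2, -3]
Stage 2 (SUM): sum[0..0]=1, sum[0..1]=-1, sum[0..2]=1, sum[0..3]=5, sum[0..4]=3, sum[0..5]=0 -> [1, -1, 1, 5, 3, 0]
Stage 3 (CLIP -1 1): clip(1,-1,1)=1, clip(-1,-1,1)=-1, clip(1,-1,1)=1, clip(5,-1,1)=1, clip(3,-1,1)=1, clip(0,-1,1)=0 -> [1, -1, 1, 1, 1, 0]
Stage 4 (ABS): |1|=1, |-1|=1, |1|=1, |1|=1, |1|=1, |0|=0 -> [1, 1, 1, 1, 1, 0]
Stage 5 (DELAY): [0, 1, 1, 1, 1, 1] = [0, 1, 1, 1, 1, 1] -> [0, 1, 1, 1, 1, 1]
Stage 6 (DIFF): s[0]=0, 1-0=1, 1-1=0, 1-1=0, 1-1=0, 1-1=0 -> [0, 1, 0, 0, 0, 0]
Output sum: 1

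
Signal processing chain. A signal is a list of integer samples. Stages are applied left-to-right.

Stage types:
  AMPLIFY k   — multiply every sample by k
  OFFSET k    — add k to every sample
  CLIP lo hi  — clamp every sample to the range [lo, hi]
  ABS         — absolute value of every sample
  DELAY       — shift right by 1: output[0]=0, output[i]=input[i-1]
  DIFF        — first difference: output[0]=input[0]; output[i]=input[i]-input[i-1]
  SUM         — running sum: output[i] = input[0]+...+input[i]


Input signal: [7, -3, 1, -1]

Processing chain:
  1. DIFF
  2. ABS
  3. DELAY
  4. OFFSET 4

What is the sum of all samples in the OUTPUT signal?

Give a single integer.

Input: [7, -3, 1, -1]
Stage 1 (DIFF): s[0]=7, -3-7=-10, 1--3=4, -1-1=-2 -> [7, -10, 4, -2]
Stage 2 (ABS): |7|=7, |-10|=10, |4|=4, |-2|=2 -> [7, 10, 4, 2]
Stage 3 (DELAY): [0, 7, 10, 4] = [0, 7, 10, 4] -> [0, 7, 10, 4]
Stage 4 (OFFSET 4): 0+4=4, 7+4=11, 10+4=14, 4+4=8 -> [4, 11, 14, 8]
Output sum: 37

Answer: 37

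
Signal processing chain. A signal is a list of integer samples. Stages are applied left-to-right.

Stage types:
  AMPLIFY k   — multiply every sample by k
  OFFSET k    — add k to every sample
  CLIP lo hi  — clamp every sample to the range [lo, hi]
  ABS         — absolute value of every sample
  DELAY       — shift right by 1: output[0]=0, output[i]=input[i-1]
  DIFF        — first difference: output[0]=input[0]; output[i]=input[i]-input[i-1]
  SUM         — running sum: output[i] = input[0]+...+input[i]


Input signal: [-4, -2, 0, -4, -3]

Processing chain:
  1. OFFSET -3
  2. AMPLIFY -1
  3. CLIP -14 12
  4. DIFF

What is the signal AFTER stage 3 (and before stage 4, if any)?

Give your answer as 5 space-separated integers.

Answer: 7 5 3 7 6

Derivation:
Input: [-4, -2, 0, -4, -3]
Stage 1 (OFFSET -3): -4+-3=-7, -2+-3=-5, 0+-3=-3, -4+-3=-7, -3+-3=-6 -> [-7, -5, -3, -7, -6]
Stage 2 (AMPLIFY -1): -7*-1=7, -5*-1=5, -3*-1=3, -7*-1=7, -6*-1=6 -> [7, 5, 3, 7, 6]
Stage 3 (CLIP -14 12): clip(7,-14,12)=7, clip(5,-14,12)=5, clip(3,-14,12)=3, clip(7,-14,12)=7, clip(6,-14,12)=6 -> [7, 5, 3, 7, 6]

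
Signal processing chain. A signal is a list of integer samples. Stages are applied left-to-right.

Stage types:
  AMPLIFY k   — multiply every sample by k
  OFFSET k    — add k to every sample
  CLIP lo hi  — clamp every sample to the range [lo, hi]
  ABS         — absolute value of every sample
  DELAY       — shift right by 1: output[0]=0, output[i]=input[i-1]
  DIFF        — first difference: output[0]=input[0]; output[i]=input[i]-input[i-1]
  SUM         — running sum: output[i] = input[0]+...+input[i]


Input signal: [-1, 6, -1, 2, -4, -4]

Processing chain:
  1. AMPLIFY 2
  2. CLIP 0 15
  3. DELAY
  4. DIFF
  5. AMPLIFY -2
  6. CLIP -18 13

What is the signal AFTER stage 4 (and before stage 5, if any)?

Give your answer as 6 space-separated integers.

Answer: 0 0 12 -12 4 -4

Derivation:
Input: [-1, 6, -1, 2, -4, -4]
Stage 1 (AMPLIFY 2): -1*2=-2, 6*2=12, -1*2=-2, 2*2=4, -4*2=-8, -4*2=-8 -> [-2, 12, -2, 4, -8, -8]
Stage 2 (CLIP 0 15): clip(-2,0,15)=0, clip(12,0,15)=12, clip(-2,0,15)=0, clip(4,0,15)=4, clip(-8,0,15)=0, clip(-8,0,15)=0 -> [0, 12, 0, 4, 0, 0]
Stage 3 (DELAY): [0, 0, 12, 0, 4, 0] = [0, 0, 12, 0, 4, 0] -> [0, 0, 12, 0, 4, 0]
Stage 4 (DIFF): s[0]=0, 0-0=0, 12-0=12, 0-12=-12, 4-0=4, 0-4=-4 -> [0, 0, 12, -12, 4, -4]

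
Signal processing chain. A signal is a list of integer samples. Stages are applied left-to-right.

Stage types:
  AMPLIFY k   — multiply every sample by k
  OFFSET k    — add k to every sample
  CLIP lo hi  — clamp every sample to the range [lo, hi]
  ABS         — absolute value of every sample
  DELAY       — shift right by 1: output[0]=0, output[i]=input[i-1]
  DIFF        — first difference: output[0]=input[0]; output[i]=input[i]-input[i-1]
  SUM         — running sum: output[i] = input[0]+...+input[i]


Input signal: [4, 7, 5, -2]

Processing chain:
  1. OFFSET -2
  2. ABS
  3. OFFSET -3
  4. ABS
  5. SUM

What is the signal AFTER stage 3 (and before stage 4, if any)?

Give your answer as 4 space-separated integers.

Input: [4, 7, 5, -2]
Stage 1 (OFFSET -2): 4+-2=2, 7+-2=5, 5+-2=3, -2+-2=-4 -> [2, 5, 3, -4]
Stage 2 (ABS): |2|=2, |5|=5, |3|=3, |-4|=4 -> [2, 5, 3, 4]
Stage 3 (OFFSET -3): 2+-3=-1, 5+-3=2, 3+-3=0, 4+-3=1 -> [-1, 2, 0, 1]

Answer: -1 2 0 1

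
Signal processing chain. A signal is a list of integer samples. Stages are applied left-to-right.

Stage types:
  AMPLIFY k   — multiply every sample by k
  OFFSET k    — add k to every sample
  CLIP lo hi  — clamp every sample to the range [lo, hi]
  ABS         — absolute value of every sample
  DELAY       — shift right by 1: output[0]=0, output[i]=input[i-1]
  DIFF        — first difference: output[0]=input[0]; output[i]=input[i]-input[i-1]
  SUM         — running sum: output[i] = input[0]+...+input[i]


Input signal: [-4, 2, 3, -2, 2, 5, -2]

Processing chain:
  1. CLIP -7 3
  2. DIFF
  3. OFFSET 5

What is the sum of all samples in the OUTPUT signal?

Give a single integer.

Input: [-4, 2, 3, -2, 2, 5, -2]
Stage 1 (CLIP -7 3): clip(-4,-7,3)=-4, clip(2,-7,3)=2, clip(3,-7,3)=3, clip(-2,-7,3)=-2, clip(2,-7,3)=2, clip(5,-7,3)=3, clip(-2,-7,3)=-2 -> [-4, 2, 3, -2, 2, 3, -2]
Stage 2 (DIFF): s[0]=-4, 2--4=6, 3-2=1, -2-3=-5, 2--2=4, 3-2=1, -2-3=-5 -> [-4, 6, 1, -5, 4, 1, -5]
Stage 3 (OFFSET 5): -4+5=1, 6+5=11, 1+5=6, -5+5=0, 4+5=9, 1+5=6, -5+5=0 -> [1, 11, 6, 0, 9, 6, 0]
Output sum: 33

Answer: 33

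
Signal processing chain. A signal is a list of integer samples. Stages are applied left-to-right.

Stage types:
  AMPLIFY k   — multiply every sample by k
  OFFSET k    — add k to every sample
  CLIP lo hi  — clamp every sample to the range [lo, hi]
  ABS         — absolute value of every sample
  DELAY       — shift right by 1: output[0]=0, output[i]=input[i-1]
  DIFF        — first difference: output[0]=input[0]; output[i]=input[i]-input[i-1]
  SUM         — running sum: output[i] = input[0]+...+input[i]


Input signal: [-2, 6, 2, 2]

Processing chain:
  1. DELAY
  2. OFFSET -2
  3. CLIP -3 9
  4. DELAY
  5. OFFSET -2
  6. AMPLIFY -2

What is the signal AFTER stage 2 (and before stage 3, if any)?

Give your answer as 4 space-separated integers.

Answer: -2 -4 4 0

Derivation:
Input: [-2, 6, 2, 2]
Stage 1 (DELAY): [0, -2, 6, 2] = [0, -2, 6, 2] -> [0, -2, 6, 2]
Stage 2 (OFFSET -2): 0+-2=-2, -2+-2=-4, 6+-2=4, 2+-2=0 -> [-2, -4, 4, 0]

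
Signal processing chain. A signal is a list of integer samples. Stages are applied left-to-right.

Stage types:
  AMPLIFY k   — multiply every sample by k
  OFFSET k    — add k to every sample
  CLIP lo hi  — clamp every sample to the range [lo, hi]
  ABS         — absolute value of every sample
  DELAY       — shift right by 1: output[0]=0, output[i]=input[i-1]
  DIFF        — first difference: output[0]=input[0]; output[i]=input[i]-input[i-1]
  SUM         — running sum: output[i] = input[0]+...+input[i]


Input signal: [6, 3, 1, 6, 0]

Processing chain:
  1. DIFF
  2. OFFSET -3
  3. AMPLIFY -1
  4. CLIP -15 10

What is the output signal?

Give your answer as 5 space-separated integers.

Answer: -3 6 5 -2 9

Derivation:
Input: [6, 3, 1, 6, 0]
Stage 1 (DIFF): s[0]=6, 3-6=-3, 1-3=-2, 6-1=5, 0-6=-6 -> [6, -3, -2, 5, -6]
Stage 2 (OFFSET -3): 6+-3=3, -3+-3=-6, -2+-3=-5, 5+-3=2, -6+-3=-9 -> [3, -6, -5, 2, -9]
Stage 3 (AMPLIFY -1): 3*-1=-3, -6*-1=6, -5*-1=5, 2*-1=-2, -9*-1=9 -> [-3, 6, 5, -2, 9]
Stage 4 (CLIP -15 10): clip(-3,-15,10)=-3, clip(6,-15,10)=6, clip(5,-15,10)=5, clip(-2,-15,10)=-2, clip(9,-15,10)=9 -> [-3, 6, 5, -2, 9]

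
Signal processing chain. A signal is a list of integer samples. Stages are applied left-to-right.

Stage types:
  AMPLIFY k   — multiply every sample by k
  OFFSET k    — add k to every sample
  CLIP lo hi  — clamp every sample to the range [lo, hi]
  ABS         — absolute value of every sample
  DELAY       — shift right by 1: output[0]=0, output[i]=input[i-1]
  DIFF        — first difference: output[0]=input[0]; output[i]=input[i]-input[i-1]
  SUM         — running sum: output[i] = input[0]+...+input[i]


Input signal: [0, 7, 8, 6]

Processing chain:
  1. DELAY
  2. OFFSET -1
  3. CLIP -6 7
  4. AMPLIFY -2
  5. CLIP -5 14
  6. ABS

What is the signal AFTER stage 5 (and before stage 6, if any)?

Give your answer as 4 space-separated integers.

Answer: 2 2 -5 -5

Derivation:
Input: [0, 7, 8, 6]
Stage 1 (DELAY): [0, 0, 7, 8] = [0, 0, 7, 8] -> [0, 0, 7, 8]
Stage 2 (OFFSET -1): 0+-1=-1, 0+-1=-1, 7+-1=6, 8+-1=7 -> [-1, -1, 6, 7]
Stage 3 (CLIP -6 7): clip(-1,-6,7)=-1, clip(-1,-6,7)=-1, clip(6,-6,7)=6, clip(7,-6,7)=7 -> [-1, -1, 6, 7]
Stage 4 (AMPLIFY -2): -1*-2=2, -1*-2=2, 6*-2=-12, 7*-2=-14 -> [2, 2, -12, -14]
Stage 5 (CLIP -5 14): clip(2,-5,14)=2, clip(2,-5,14)=2, clip(-12,-5,14)=-5, clip(-14,-5,14)=-5 -> [2, 2, -5, -5]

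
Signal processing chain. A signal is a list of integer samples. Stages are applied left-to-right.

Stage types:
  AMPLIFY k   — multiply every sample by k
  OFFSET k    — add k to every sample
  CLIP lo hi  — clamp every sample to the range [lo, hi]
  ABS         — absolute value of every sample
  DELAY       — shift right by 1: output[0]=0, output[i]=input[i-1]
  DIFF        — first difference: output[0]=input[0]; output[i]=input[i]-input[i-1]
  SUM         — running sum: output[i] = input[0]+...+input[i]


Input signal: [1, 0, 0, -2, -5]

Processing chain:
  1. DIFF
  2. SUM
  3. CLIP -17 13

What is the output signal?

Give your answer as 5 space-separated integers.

Input: [1, 0, 0, -2, -5]
Stage 1 (DIFF): s[0]=1, 0-1=-1, 0-0=0, -2-0=-2, -5--2=-3 -> [1, -1, 0, -2, -3]
Stage 2 (SUM): sum[0..0]=1, sum[0..1]=0, sum[0..2]=0, sum[0..3]=-2, sum[0..4]=-5 -> [1, 0, 0, -2, -5]
Stage 3 (CLIP -17 13): clip(1,-17,13)=1, clip(0,-17,13)=0, clip(0,-17,13)=0, clip(-2,-17,13)=-2, clip(-5,-17,13)=-5 -> [1, 0, 0, -2, -5]

Answer: 1 0 0 -2 -5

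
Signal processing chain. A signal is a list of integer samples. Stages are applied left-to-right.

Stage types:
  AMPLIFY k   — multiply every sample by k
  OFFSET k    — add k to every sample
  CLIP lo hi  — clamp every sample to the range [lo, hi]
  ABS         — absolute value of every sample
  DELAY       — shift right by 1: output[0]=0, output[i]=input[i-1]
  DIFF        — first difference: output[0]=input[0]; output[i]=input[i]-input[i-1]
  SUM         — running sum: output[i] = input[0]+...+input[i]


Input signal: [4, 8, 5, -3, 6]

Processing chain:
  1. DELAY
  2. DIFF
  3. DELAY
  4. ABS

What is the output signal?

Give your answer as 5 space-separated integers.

Answer: 0 0 4 4 3

Derivation:
Input: [4, 8, 5, -3, 6]
Stage 1 (DELAY): [0, 4, 8, 5, -3] = [0, 4, 8, 5, -3] -> [0, 4, 8, 5, -3]
Stage 2 (DIFF): s[0]=0, 4-0=4, 8-4=4, 5-8=-3, -3-5=-8 -> [0, 4, 4, -3, -8]
Stage 3 (DELAY): [0, 0, 4, 4, -3] = [0, 0, 4, 4, -3] -> [0, 0, 4, 4, -3]
Stage 4 (ABS): |0|=0, |0|=0, |4|=4, |4|=4, |-3|=3 -> [0, 0, 4, 4, 3]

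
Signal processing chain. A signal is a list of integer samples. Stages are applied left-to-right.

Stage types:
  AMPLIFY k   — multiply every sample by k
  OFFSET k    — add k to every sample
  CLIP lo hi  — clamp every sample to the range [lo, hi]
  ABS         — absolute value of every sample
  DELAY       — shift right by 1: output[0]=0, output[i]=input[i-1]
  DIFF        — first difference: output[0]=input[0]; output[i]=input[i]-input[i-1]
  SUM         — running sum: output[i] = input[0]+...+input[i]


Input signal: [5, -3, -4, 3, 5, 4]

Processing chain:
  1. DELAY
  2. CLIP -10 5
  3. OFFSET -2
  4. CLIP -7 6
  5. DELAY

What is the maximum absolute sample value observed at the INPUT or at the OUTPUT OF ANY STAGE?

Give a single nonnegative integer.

Answer: 6

Derivation:
Input: [5, -3, -4, 3, 5, 4] (max |s|=5)
Stage 1 (DELAY): [0, 5, -3, -4, 3, 5] = [0, 5, -3, -4, 3, 5] -> [0, 5, -3, -4, 3, 5] (max |s|=5)
Stage 2 (CLIP -10 5): clip(0,-10,5)=0, clip(5,-10,5)=5, clip(-3,-10,5)=-3, clip(-4,-10,5)=-4, clip(3,-10,5)=3, clip(5,-10,5)=5 -> [0, 5, -3, -4, 3, 5] (max |s|=5)
Stage 3 (OFFSET -2): 0+-2=-2, 5+-2=3, -3+-2=-5, -4+-2=-6, 3+-2=1, 5+-2=3 -> [-2, 3, -5, -6, 1, 3] (max |s|=6)
Stage 4 (CLIP -7 6): clip(-2,-7,6)=-2, clip(3,-7,6)=3, clip(-5,-7,6)=-5, clip(-6,-7,6)=-6, clip(1,-7,6)=1, clip(3,-7,6)=3 -> [-2, 3, -5, -6, 1, 3] (max |s|=6)
Stage 5 (DELAY): [0, -2, 3, -5, -6, 1] = [0, -2, 3, -5, -6, 1] -> [0, -2, 3, -5, -6, 1] (max |s|=6)
Overall max amplitude: 6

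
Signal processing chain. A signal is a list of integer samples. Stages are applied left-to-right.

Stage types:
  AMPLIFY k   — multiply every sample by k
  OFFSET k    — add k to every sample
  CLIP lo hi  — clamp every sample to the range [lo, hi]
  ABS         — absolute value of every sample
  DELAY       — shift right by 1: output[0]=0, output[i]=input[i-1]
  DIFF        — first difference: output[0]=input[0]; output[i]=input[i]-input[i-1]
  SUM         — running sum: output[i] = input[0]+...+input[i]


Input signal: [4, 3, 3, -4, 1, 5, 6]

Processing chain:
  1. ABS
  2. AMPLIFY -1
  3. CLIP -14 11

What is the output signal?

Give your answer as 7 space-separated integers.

Answer: -4 -3 -3 -4 -1 -5 -6

Derivation:
Input: [4, 3, 3, -4, 1, 5, 6]
Stage 1 (ABS): |4|=4, |3|=3, |3|=3, |-4|=4, |1|=1, |5|=5, |6|=6 -> [4, 3, 3, 4, 1, 5, 6]
Stage 2 (AMPLIFY -1): 4*-1=-4, 3*-1=-3, 3*-1=-3, 4*-1=-4, 1*-1=-1, 5*-1=-5, 6*-1=-6 -> [-4, -3, -3, -4, -1, -5, -6]
Stage 3 (CLIP -14 11): clip(-4,-14,11)=-4, clip(-3,-14,11)=-3, clip(-3,-14,11)=-3, clip(-4,-14,11)=-4, clip(-1,-14,11)=-1, clip(-5,-14,11)=-5, clip(-6,-14,11)=-6 -> [-4, -3, -3, -4, -1, -5, -6]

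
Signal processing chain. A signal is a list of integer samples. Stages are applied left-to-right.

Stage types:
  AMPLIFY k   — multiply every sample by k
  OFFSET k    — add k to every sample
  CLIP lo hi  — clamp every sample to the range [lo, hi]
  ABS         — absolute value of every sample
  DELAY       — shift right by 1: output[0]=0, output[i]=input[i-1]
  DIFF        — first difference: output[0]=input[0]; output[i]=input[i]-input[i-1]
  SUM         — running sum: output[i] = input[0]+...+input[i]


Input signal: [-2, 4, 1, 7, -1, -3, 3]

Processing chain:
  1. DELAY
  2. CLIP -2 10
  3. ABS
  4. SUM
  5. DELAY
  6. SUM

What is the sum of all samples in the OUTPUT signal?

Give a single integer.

Answer: 98

Derivation:
Input: [-2, 4, 1, 7, -1, -3, 3]
Stage 1 (DELAY): [0, -2, 4, 1, 7, -1, -3] = [0, -2, 4, 1, 7, -1, -3] -> [0, -2, 4, 1, 7, -1, -3]
Stage 2 (CLIP -2 10): clip(0,-2,10)=0, clip(-2,-2,10)=-2, clip(4,-2,10)=4, clip(1,-2,10)=1, clip(7,-2,10)=7, clip(-1,-2,10)=-1, clip(-3,-2,10)=-2 -> [0, -2, 4, 1, 7, -1, -2]
Stage 3 (ABS): |0|=0, |-2|=2, |4|=4, |1|=1, |7|=7, |-1|=1, |-2|=2 -> [0, 2, 4, 1, 7, 1, 2]
Stage 4 (SUM): sum[0..0]=0, sum[0..1]=2, sum[0..2]=6, sum[0..3]=7, sum[0..4]=14, sum[0..5]=15, sum[0..6]=17 -> [0, 2, 6, 7, 14, 15, 17]
Stage 5 (DELAY): [0, 0, 2, 6, 7, 14, 15] = [0, 0, 2, 6, 7, 14, 15] -> [0, 0, 2, 6, 7, 14, 15]
Stage 6 (SUM): sum[0..0]=0, sum[0..1]=0, sum[0..2]=2, sum[0..3]=8, sum[0..4]=15, sum[0..5]=29, sum[0..6]=44 -> [0, 0, 2, 8, 15, 29, 44]
Output sum: 98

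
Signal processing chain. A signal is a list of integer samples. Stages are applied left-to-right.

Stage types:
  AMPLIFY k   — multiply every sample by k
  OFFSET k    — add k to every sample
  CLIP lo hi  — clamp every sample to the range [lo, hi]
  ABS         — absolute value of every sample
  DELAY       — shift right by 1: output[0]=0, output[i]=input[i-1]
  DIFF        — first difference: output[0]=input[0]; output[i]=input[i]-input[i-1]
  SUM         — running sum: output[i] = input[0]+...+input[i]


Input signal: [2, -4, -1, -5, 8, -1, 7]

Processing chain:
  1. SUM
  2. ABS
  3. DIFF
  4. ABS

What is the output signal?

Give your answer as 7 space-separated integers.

Input: [2, -4, -1, -5, 8, -1, 7]
Stage 1 (SUM): sum[0..0]=2, sum[0..1]=-2, sum[0..2]=-3, sum[0..3]=-8, sum[0..4]=0, sum[0..5]=-1, sum[0..6]=6 -> [2, -2, -3, -8, 0, -1, 6]
Stage 2 (ABS): |2|=2, |-2|=2, |-3|=3, |-8|=8, |0|=0, |-1|=1, |6|=6 -> [2, 2, 3, 8, 0, 1, 6]
Stage 3 (DIFF): s[0]=2, 2-2=0, 3-2=1, 8-3=5, 0-8=-8, 1-0=1, 6-1=5 -> [2, 0, 1, 5, -8, 1, 5]
Stage 4 (ABS): |2|=2, |0|=0, |1|=1, |5|=5, |-8|=8, |1|=1, |5|=5 -> [2, 0, 1, 5, 8, 1, 5]

Answer: 2 0 1 5 8 1 5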